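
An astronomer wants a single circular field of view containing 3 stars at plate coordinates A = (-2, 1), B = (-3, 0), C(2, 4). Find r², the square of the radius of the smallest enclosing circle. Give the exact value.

Side lengths²: AB² = 2, AC² = 25, BC² = 41.
Since BC² = 41 ≥ 25 + 2 = 27, the angle opposite BC is not acute, so the smallest enclosing circle has BC as diameter.
Centre = midpoint of BC = (-0.5, 2), r² = 41/4 = 10.25.

10.25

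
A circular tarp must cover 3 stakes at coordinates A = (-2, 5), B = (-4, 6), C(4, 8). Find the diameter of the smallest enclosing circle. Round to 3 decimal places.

Side lengths²: AB² = 5, AC² = 45, BC² = 68.
Since BC² = 68 ≥ 45 + 5 = 50, the angle opposite BC is not acute, so the smallest enclosing circle has BC as diameter.
Centre = midpoint of BC = (0, 7), r² = 68/4 = 17.
Diameter = 2r = 2√17 ≈ 8.246.

8.246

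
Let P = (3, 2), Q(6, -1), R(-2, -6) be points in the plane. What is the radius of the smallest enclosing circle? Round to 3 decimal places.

Side lengths²: PQ² = 18, PR² = 89, QR² = 89.
Since QR² = 89 < 89 + 18 = 107, the triangle is acute, so the smallest enclosing circle is the circumcircle.
Circumcentre = (37/26, -67/26), r² = 7921/338.
r = √(7921/338) ≈ 4.841.

4.841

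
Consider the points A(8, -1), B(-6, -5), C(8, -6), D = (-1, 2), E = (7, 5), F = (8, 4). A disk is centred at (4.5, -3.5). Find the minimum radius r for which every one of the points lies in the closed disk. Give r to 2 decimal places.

The required radius is the distance from (4.5, -3.5) to the farthest point.
Squared distances: 18.5, 112.5, 18.5, 60.5, 78.5, 68.5.
Maximum is 112.5, attained at B.
r = √(112.5) ≈ 10.61.

10.61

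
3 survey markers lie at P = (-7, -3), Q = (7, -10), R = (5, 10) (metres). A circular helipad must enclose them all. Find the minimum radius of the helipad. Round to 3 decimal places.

Side lengths²: PQ² = 245, PR² = 313, QR² = 404.
Since QR² = 404 < 313 + 245 = 558, the triangle is acute, so the smallest enclosing circle is the circumcircle.
Circumcentre = (59/19, -11/38), r² = 158065/1444.
r = √(158065/1444) ≈ 10.462.

10.462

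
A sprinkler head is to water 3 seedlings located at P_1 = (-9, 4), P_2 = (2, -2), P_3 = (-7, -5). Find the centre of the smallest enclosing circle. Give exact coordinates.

(-221/58, 25/58)

Side lengths²: P_1P_2² = 157, P_1P_3² = 85, P_2P_3² = 90.
Since P_1P_2² = 157 < 90 + 85 = 175, the triangle is acute, so the smallest enclosing circle is the circumcircle.
Circumcentre = (-221/58, 25/58), r² = 66725/1682.
Centre = (-221/58, 25/58).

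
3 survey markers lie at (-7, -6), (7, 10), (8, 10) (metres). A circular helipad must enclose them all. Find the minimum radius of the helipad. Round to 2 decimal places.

Call the three points A, B, C in the order given.
Side lengths²: AB² = 452, AC² = 481, BC² = 1.
Since AC² = 481 ≥ 452 + 1 = 453, the angle opposite AC is not acute, so the smallest enclosing circle has AC as diameter.
Centre = midpoint of AC = (0.5, 2), r² = 481/4 = 120.25.
r = √(120.25) ≈ 10.97.

10.97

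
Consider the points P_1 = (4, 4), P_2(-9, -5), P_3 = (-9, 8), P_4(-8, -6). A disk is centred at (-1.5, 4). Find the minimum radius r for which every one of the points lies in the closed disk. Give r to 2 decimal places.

The required radius is the distance from (-1.5, 4) to the farthest point.
Squared distances: 30.25, 137.25, 72.25, 142.25.
Maximum is 142.25, attained at P_4.
r = √(142.25) ≈ 11.93.

11.93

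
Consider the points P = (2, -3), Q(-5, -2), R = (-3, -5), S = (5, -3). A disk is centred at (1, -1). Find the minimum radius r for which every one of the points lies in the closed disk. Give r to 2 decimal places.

6.08

The required radius is the distance from (1, -1) to the farthest point.
Squared distances: 5, 37, 32, 20.
Maximum is 37, attained at Q.
r = √37 ≈ 6.08.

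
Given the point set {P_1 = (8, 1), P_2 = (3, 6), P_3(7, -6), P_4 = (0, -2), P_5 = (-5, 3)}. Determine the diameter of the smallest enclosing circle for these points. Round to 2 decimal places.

15.01

The minimum enclosing circle of a finite set is fixed by two of the points (as a diameter) or three (as a circumcircle).
The minimum enclosing circle is determined by three boundary points: P_2, P_3, P_5.
Their circumcentre is (7/6, -23/18) with r² = 9125/162.
The farthest remaining point P_1 is at distance² 8405/162 ≤ 9125/162.
Diameter = 2r = 2√(9125/162) ≈ 15.01.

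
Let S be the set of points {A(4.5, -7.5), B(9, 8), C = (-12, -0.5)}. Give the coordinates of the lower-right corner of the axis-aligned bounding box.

x-range [-12, 9], y-range [-7.5, 8].
The lower-right corner is (9, -7.5).

(9, -7.5)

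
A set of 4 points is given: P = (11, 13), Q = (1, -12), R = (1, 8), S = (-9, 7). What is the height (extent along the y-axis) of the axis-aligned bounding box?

max y = 13, min y = -12, so height = 25.

25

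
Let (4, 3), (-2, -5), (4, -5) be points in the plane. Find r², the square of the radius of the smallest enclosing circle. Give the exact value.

25

Call the three points A, B, C in the order given.
Side lengths²: AB² = 100, AC² = 64, BC² = 36.
Since AB² = 100 ≥ 64 + 36 = 100, the angle opposite AB is not acute, so the smallest enclosing circle has AB as diameter.
Centre = midpoint of AB = (1, -1), r² = 100/4 = 25.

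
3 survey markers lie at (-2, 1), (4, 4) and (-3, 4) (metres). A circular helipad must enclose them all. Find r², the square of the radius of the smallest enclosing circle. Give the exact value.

12.5

Call the three points A, B, C in the order given.
Side lengths²: AB² = 45, AC² = 10, BC² = 49.
Since BC² = 49 < 45 + 10 = 55, the triangle is acute, so the smallest enclosing circle is the circumcircle.
Circumcentre = (0.5, 3.5), r² = 12.5.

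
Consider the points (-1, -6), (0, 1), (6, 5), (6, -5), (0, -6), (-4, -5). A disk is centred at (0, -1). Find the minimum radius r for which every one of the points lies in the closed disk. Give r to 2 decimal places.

8.49

The required radius is the distance from (0, -1) to the farthest point.
Squared distances: 26, 4, 72, 52, 25, 32.
Maximum is 72, attained at (6, 5).
r = √72 ≈ 8.49.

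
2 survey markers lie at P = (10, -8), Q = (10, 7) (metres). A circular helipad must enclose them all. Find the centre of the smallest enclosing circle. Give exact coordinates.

(10, -0.5)

The smallest circle enclosing two points has them as diameter endpoints.
Centre = midpoint = (10, -0.5); r² = |PQ|²/4 = 225/4 = 56.25.
Centre = (10, -0.5).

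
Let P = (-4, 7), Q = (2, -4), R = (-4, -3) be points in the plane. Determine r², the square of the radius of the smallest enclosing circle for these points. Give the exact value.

39.25

Side lengths²: PQ² = 157, PR² = 100, QR² = 37.
Since PQ² = 157 ≥ 100 + 37 = 137, the angle opposite PQ is not acute, so the smallest enclosing circle has PQ as diameter.
Centre = midpoint of PQ = (-1, 1.5), r² = 157/4 = 39.25.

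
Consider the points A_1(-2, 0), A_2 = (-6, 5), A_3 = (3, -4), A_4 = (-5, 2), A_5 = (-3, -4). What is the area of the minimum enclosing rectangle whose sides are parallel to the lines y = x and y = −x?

54

In coordinates u = x + y, v = x − y the rectangle is axis-aligned; the map (x,y)→(u,v) scales areas by 2.
u-values: -2, -1, -1, -3, -7; range = -1 − (-7) = 6.
v-values: -2, -11, 7, -7, 1; range = 7 − (-11) = 18.
Area = (6 × 18) / 2 = 54.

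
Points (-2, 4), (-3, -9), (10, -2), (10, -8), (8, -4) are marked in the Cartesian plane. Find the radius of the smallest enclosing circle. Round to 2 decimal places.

The minimum enclosing circle of a finite set is fixed by two of the points (as a diameter) or three (as a circumcircle).
The minimum enclosing circle is determined by three boundary points: (-2, 4), (-3, -9), (10, -8).
Their circumcentre is (43/14, -41/14) with r² = 7225/98.
The farthest remaining point (10, -2) is at distance² 4789/98 ≤ 7225/98.
r = √(7225/98) ≈ 8.59.

8.59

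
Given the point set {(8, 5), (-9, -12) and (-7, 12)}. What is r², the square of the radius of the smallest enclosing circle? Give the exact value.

19865/121

Call the three points A, B, C in the order given.
Side lengths²: AB² = 578, AC² = 274, BC² = 580.
Since BC² = 580 < 578 + 274 = 852, the triangle is acute, so the smallest enclosing circle is the circumcircle.
Circumcentre = (-40/11, -4/11), r² = 19865/121.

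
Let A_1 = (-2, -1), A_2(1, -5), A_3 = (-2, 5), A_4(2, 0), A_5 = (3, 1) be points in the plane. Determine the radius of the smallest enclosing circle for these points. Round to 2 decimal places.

5.22

The minimum enclosing circle of a finite set is fixed by two of the points (as a diameter) or three (as a circumcircle).
The farthest pair is A_2–A_3 with squared distance 109. The circle on this segment as diameter has centre (-0.5, 0) and r² = 109/4 = 27.25.
Check A_1: distance² to centre = 3.25 ≤ 27.25, so it lies inside.
All remaining points lie in this disk, and no smaller disk contains both endpoints, so this is the minimum enclosing circle.
r = √(27.25) ≈ 5.22.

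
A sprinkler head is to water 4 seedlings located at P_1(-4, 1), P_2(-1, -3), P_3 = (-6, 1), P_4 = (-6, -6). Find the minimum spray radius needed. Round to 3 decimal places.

3.734

The minimum enclosing circle of a finite set is fixed by two of the points (as a diameter) or three (as a circumcircle).
The minimum enclosing circle is determined by three boundary points: P_2, P_3, P_4.
Their circumcentre is (-4.7, -2.5) with r² = 13.94.
The farthest remaining point P_1 is at distance² 12.74 ≤ 13.94.
r = √(13.94) ≈ 3.734.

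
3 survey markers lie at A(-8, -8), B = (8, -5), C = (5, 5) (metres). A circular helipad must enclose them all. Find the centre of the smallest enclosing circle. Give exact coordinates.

(-21/26, -57/26)

Side lengths²: AB² = 265, AC² = 338, BC² = 109.
Since AC² = 338 < 265 + 109 = 374, the triangle is acute, so the smallest enclosing circle is the circumcircle.
Circumcentre = (-21/26, -57/26), r² = 28885/338.
Centre = (-21/26, -57/26).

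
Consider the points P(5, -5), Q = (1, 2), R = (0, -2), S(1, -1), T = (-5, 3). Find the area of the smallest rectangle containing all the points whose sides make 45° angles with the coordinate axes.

In coordinates u = x + y, v = x − y the rectangle is axis-aligned; the map (x,y)→(u,v) scales areas by 2.
u-values: 0, 3, -2, 0, -2; range = 3 − (-2) = 5.
v-values: 10, -1, 2, 2, -8; range = 10 − (-8) = 18.
Area = (5 × 18) / 2 = 45.

45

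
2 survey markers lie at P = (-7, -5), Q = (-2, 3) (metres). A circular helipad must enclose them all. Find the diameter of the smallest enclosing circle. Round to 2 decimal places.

9.43

The smallest circle enclosing two points has them as diameter endpoints.
Centre = midpoint = (-4.5, -1); r² = |PQ|²/4 = 89/4 = 22.25.
Diameter = 2r = 2√(22.25) ≈ 9.43.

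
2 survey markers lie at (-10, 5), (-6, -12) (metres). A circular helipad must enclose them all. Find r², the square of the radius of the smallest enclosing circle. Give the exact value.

The smallest circle enclosing two points has them as diameter endpoints.
Centre = midpoint = (-8, -3.5); r² = |(-10, 5)−(-6, -12)|²/4 = 305/4 = 76.25.

76.25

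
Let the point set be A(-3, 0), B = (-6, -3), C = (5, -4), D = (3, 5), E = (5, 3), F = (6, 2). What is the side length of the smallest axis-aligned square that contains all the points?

The bounding box has width 12 and height 9.
An axis-aligned square enclosing the set must have side ≥ max(width, height).
So the minimum side is max(12, 9) = 12.

12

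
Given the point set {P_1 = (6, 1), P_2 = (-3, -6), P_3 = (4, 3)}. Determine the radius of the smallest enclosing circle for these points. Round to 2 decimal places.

5.75

Side lengths²: P_1P_2² = 130, P_1P_3² = 8, P_2P_3² = 130.
Since P_2P_3² = 130 < 130 + 8 = 138, the triangle is acute, so the smallest enclosing circle is the circumcircle.
Circumcentre = (1.0625, -1.9375), r² = 33.0078125.
r = √(33.0078125) ≈ 5.75.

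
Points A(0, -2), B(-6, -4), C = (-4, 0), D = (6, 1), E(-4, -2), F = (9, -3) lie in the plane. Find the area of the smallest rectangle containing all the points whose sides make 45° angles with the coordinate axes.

In coordinates u = x + y, v = x − y the rectangle is axis-aligned; the map (x,y)→(u,v) scales areas by 2.
u-values: -2, -10, -4, 7, -6, 6; range = 7 − (-10) = 17.
v-values: 2, -2, -4, 5, -2, 12; range = 12 − (-4) = 16.
Area = (17 × 16) / 2 = 136.

136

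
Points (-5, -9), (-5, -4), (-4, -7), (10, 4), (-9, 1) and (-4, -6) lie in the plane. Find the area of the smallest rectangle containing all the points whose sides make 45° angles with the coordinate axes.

224

In coordinates u = x + y, v = x − y the rectangle is axis-aligned; the map (x,y)→(u,v) scales areas by 2.
u-values: -14, -9, -11, 14, -8, -10; range = 14 − (-14) = 28.
v-values: 4, -1, 3, 6, -10, 2; range = 6 − (-10) = 16.
Area = (28 × 16) / 2 = 224.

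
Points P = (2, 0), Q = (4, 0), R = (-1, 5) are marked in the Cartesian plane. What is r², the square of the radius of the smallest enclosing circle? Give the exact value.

Side lengths²: PQ² = 4, PR² = 34, QR² = 50.
Since QR² = 50 ≥ 34 + 4 = 38, the angle opposite QR is not acute, so the smallest enclosing circle has QR as diameter.
Centre = midpoint of QR = (1.5, 2.5), r² = 50/4 = 12.5.

12.5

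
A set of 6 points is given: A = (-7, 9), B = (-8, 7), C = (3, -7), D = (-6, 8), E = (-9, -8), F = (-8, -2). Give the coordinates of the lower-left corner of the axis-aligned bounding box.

(-9, -8)

x-range [-9, 3], y-range [-8, 9].
The lower-left corner is (-9, -8).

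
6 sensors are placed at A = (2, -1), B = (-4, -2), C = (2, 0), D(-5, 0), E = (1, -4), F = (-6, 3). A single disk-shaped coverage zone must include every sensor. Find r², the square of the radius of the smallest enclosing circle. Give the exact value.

A smallest enclosing disk is always determined by at most three of the input points on its boundary.
The farthest pair is E–F with squared distance 98. The circle on this segment as diameter has centre (-2.5, -0.5) and r² = 98/4 = 24.5.
Check A: distance² to centre = 20.5 ≤ 24.5, so it lies inside.
All remaining points lie in this disk, and no smaller disk contains both endpoints, so this is the minimum enclosing circle.

24.5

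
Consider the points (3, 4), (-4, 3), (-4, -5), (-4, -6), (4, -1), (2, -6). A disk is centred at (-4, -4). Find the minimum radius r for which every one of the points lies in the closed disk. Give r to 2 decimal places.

The required radius is the distance from (-4, -4) to the farthest point.
Squared distances: 113, 49, 1, 4, 73, 40.
Maximum is 113, attained at (3, 4).
r = √113 ≈ 10.63.

10.63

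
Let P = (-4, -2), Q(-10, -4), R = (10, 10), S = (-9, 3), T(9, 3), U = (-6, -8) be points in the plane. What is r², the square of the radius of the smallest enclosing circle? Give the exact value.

43210/289

The minimum enclosing circle of a finite set is fixed by two of the points (as a diameter) or three (as a circumcircle).
The minimum enclosing circle is determined by three boundary points: Q, R, U.
Their circumcentre is (7/17, 41/17) with r² = 43210/289.
The farthest remaining point S is at distance² 25700/289 ≤ 43210/289.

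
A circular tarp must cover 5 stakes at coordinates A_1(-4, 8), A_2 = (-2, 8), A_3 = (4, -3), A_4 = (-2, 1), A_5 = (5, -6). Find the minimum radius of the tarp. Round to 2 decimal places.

The minimum enclosing circle of a finite set is fixed by two of the points (as a diameter) or three (as a circumcircle).
The farthest pair is A_1–A_5 with squared distance 277. The circle on this segment as diameter has centre (0.5, 1) and r² = 277/4 = 69.25.
Check A_2: distance² to centre = 55.25 ≤ 69.25, so it lies inside.
All remaining points lie in this disk, and no smaller disk contains both endpoints, so this is the minimum enclosing circle.
r = √(69.25) ≈ 8.32.

8.32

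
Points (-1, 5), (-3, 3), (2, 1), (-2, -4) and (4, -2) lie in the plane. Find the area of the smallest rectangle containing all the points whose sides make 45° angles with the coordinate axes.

In coordinates u = x + y, v = x − y the rectangle is axis-aligned; the map (x,y)→(u,v) scales areas by 2.
u-values: 4, 0, 3, -6, 2; range = 4 − (-6) = 10.
v-values: -6, -6, 1, 2, 6; range = 6 − (-6) = 12.
Area = (10 × 12) / 2 = 60.

60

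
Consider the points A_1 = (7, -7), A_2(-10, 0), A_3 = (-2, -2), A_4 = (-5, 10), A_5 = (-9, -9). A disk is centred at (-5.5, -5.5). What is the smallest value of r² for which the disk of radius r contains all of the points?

240.5

The required radius is the distance from (-5.5, -5.5) to the farthest point.
Squared distances: 158.5, 50.5, 24.5, 240.5, 24.5.
Maximum is 240.5, attained at A_4.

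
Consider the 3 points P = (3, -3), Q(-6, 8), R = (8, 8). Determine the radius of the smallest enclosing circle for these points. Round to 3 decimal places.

Side lengths²: PQ² = 202, PR² = 146, QR² = 196.
Since PQ² = 202 < 196 + 146 = 342, the triangle is acute, so the smallest enclosing circle is the circumcircle.
Circumcentre = (1, 50/11), r² = 7373/121.
r = √(7373/121) ≈ 7.806.

7.806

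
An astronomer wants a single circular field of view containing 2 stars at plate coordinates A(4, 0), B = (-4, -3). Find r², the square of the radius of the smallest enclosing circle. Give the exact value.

18.25

The smallest circle enclosing two points has them as diameter endpoints.
Centre = midpoint = (0, -1.5); r² = |AB|²/4 = 73/4 = 18.25.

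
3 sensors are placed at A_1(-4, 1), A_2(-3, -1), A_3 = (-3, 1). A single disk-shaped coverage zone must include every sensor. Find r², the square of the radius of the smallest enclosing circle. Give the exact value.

Side lengths²: A_1A_2² = 5, A_1A_3² = 1, A_2A_3² = 4.
Since A_1A_2² = 5 ≥ 4 + 1 = 5, the angle opposite A_1A_2 is not acute, so the smallest enclosing circle has A_1A_2 as diameter.
Centre = midpoint of A_1A_2 = (-3.5, 0), r² = 5/4 = 1.25.

1.25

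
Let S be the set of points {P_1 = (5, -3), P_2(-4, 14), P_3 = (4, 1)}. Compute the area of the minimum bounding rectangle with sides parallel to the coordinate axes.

153

x ranges over [-4, 5], width 9.
y ranges over [-3, 14], height 17.
Area = 9 × 17 = 153.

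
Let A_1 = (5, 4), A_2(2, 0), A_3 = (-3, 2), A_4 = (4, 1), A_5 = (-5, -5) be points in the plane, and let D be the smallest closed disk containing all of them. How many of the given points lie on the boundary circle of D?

2

The minimum enclosing circle of a finite set is fixed by two of the points (as a diameter) or three (as a circumcircle).
The farthest pair is A_1–A_5 with squared distance 181. The circle on this segment as diameter has centre (0, -0.5) and r² = 181/4 = 45.25.
Check A_2: distance² to centre = 4.25 ≤ 45.25, so it lies inside.
All remaining points lie in this disk, and no smaller disk contains both endpoints, so this is the minimum enclosing circle.
The points at distance exactly r from the centre are A_1, A_5 — 2 points.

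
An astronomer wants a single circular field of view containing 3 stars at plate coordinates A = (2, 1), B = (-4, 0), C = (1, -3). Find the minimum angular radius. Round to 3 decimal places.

Side lengths²: AB² = 37, AC² = 17, BC² = 34.
Since AB² = 37 < 34 + 17 = 51, the triangle is acute, so the smallest enclosing circle is the circumcircle.
Circumcentre = (-39/46, -19/46), r² = 10693/1058.
r = √(10693/1058) ≈ 3.179.

3.179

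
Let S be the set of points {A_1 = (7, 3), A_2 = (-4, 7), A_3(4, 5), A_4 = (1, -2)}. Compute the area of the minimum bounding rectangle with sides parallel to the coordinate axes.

x ranges over [-4, 7], width 11.
y ranges over [-2, 7], height 9.
Area = 11 × 9 = 99.

99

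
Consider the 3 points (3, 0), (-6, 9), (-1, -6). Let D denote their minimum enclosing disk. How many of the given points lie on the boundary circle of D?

2

Call the three points A, B, C in the order given.
Side lengths²: AB² = 162, AC² = 52, BC² = 250.
Since BC² = 250 ≥ 162 + 52 = 214, the angle opposite BC is not acute, so the smallest enclosing circle has BC as diameter.
Centre = midpoint of BC = (-3.5, 1.5), r² = 250/4 = 62.5.
The points at distance exactly r from the centre are (-6, 9), (-1, -6) — 2 points.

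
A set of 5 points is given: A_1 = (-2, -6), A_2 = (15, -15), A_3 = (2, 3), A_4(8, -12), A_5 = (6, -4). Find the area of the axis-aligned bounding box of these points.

306

x ranges over [-2, 15], width 17.
y ranges over [-15, 3], height 18.
Area = 17 × 18 = 306.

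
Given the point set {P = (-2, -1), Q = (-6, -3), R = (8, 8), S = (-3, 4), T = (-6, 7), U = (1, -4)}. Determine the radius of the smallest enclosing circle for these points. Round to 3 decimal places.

8.902

The minimum enclosing circle of a finite set is fixed by two of the points (as a diameter) or three (as a circumcircle).
The farthest pair is Q–R with squared distance 317. The circle on this segment as diameter has centre (1, 2.5) and r² = 317/4 = 79.25.
Check P: distance² to centre = 21.25 ≤ 79.25, so it lies inside.
All remaining points lie in this disk, and no smaller disk contains both endpoints, so this is the minimum enclosing circle.
r = √(79.25) ≈ 8.902.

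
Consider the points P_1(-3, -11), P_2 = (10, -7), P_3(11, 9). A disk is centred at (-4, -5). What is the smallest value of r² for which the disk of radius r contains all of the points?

421

The required radius is the distance from (-4, -5) to the farthest point.
Squared distances: 37, 200, 421.
Maximum is 421, attained at P_3.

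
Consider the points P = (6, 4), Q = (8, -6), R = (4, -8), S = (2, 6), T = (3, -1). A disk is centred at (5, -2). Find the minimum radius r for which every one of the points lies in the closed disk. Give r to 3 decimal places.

8.544

The required radius is the distance from (5, -2) to the farthest point.
Squared distances: 37, 25, 37, 73, 5.
Maximum is 73, attained at S.
r = √73 ≈ 8.544.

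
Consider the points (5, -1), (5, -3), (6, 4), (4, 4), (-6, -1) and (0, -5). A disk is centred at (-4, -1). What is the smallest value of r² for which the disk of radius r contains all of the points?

The required radius is the distance from (-4, -1) to the farthest point.
Squared distances: 81, 85, 125, 89, 4, 32.
Maximum is 125, attained at (6, 4).

125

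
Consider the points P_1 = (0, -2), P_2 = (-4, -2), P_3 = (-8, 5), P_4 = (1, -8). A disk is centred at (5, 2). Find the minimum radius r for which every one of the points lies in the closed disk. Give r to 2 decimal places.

13.34

The required radius is the distance from (5, 2) to the farthest point.
Squared distances: 41, 97, 178, 116.
Maximum is 178, attained at P_3.
r = √178 ≈ 13.34.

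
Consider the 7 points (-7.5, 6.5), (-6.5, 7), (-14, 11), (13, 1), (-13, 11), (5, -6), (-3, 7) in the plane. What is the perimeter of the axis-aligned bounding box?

Width = max x − min x = 13 − (-14) = 27.
Height = max y − min y = 11 − (-6) = 17.
Perimeter = 2(27 + 17) = 88.

88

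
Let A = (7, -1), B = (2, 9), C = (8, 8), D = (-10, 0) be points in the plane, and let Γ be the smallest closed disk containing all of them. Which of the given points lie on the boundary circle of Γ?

A smallest enclosing disk is always determined by at most three of the input points on its boundary.
The farthest pair is C–D with squared distance 388. The circle on this segment as diameter has centre (-1, 4) and r² = 388/4 = 97.
Check A: distance² to centre = 89 ≤ 97, so it lies inside.
All remaining points lie in this disk, and no smaller disk contains both endpoints, so this is the minimum enclosing circle.
The points at distance exactly r from the centre are C, D — 2 points.

C, D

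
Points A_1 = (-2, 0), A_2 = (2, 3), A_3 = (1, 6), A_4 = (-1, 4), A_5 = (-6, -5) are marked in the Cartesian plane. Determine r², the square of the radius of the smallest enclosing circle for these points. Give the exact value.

42.5

The farthest pair is A_3–A_5 with squared distance 170. The circle on this segment as diameter has centre (-2.5, 0.5) and r² = 170/4 = 42.5.
Check A_1: distance² to centre = 0.5 ≤ 42.5, so it lies inside.
All remaining points lie in this disk, and no smaller disk contains both endpoints, so this is the minimum enclosing circle.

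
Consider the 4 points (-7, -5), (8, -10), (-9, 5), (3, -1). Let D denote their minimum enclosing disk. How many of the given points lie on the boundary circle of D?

2

The minimum enclosing circle of a finite set is fixed by two of the points (as a diameter) or three (as a circumcircle).
The farthest pair is (8, -10)–(-9, 5) with squared distance 514. The circle on this segment as diameter has centre (-0.5, -2.5) and r² = 514/4 = 128.5.
Check (-7, -5): distance² to centre = 48.5 ≤ 128.5, so it lies inside.
All remaining points lie in this disk, and no smaller disk contains both endpoints, so this is the minimum enclosing circle.
The points at distance exactly r from the centre are (8, -10), (-9, 5) — 2 points.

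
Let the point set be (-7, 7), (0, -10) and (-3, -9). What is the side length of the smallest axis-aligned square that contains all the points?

17

The bounding box has width 7 and height 17.
An axis-aligned square enclosing the set must have side ≥ max(width, height).
So the minimum side is max(7, 17) = 17.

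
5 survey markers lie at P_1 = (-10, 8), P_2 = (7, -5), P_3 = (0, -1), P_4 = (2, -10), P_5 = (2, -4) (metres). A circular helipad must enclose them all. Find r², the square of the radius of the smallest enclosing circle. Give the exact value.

By Welzl's lemma the MEC is supported by two points (diametrically opposite) or three points (on a circumcircle).
The minimum enclosing circle is determined by three boundary points: P_1, P_2, P_4.
Their circumcentre is (-2.8, -0.2) with r² = 119.08.
The farthest remaining point P_5 is at distance² 37.48 ≤ 119.08.

119.08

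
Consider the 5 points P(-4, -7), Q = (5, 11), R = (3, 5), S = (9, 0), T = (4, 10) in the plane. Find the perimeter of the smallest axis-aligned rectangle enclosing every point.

Width = max x − min x = 9 − (-4) = 13.
Height = max y − min y = 11 − (-7) = 18.
Perimeter = 2(13 + 18) = 62.

62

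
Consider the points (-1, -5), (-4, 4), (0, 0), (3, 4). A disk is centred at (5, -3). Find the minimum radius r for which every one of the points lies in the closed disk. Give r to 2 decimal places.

11.40

The required radius is the distance from (5, -3) to the farthest point.
Squared distances: 40, 130, 34, 53.
Maximum is 130, attained at (-4, 4).
r = √130 ≈ 11.40.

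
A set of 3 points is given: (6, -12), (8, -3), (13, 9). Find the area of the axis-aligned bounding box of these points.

147

x ranges over [6, 13], width 7.
y ranges over [-12, 9], height 21.
Area = 7 × 21 = 147.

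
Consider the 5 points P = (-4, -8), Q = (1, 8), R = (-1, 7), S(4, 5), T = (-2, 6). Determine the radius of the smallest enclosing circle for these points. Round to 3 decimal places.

The minimum enclosing circle of a finite set is fixed by two of the points (as a diameter) or three (as a circumcircle).
The farthest pair is P–Q with squared distance 281. The circle on this segment as diameter has centre (-1.5, 0) and r² = 281/4 = 70.25.
Check R: distance² to centre = 49.25 ≤ 70.25, so it lies inside.
All remaining points lie in this disk, and no smaller disk contains both endpoints, so this is the minimum enclosing circle.
r = √(70.25) ≈ 8.382.

8.382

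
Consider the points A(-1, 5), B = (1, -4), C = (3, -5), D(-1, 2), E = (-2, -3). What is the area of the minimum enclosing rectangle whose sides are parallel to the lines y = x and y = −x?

In coordinates u = x + y, v = x − y the rectangle is axis-aligned; the map (x,y)→(u,v) scales areas by 2.
u-values: 4, -3, -2, 1, -5; range = 4 − (-5) = 9.
v-values: -6, 5, 8, -3, 1; range = 8 − (-6) = 14.
Area = (9 × 14) / 2 = 63.

63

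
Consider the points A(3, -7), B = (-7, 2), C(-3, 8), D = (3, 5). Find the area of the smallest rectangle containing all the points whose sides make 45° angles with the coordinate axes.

In coordinates u = x + y, v = x − y the rectangle is axis-aligned; the map (x,y)→(u,v) scales areas by 2.
u-values: -4, -5, 5, 8; range = 8 − (-5) = 13.
v-values: 10, -9, -11, -2; range = 10 − (-11) = 21.
Area = (13 × 21) / 2 = 136.5.

136.5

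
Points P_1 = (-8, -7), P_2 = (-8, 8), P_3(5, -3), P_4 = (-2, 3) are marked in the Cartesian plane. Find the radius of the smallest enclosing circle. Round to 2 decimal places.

8.91

The minimum enclosing circle of a finite set is fixed by two of the points (as a diameter) or three (as a circumcircle).
The minimum enclosing circle is determined by three boundary points: P_1, P_2, P_3.
Their circumcentre is (-83/26, 0.5) with r² = 26825/338.
The farthest remaining point P_4 is at distance² 2593/338 ≤ 26825/338.
r = √(26825/338) ≈ 8.91.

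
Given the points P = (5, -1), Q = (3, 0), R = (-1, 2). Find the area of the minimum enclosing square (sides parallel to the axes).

The bounding box has width 6 and height 3.
An axis-aligned square enclosing the set must have side ≥ max(width, height).
So the minimum side is max(6, 3) = 6.
Area = 6² = 36.

36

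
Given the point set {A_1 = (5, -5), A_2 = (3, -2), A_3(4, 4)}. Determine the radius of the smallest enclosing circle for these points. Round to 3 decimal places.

4.528

Side lengths²: A_1A_2² = 13, A_1A_3² = 82, A_2A_3² = 37.
Since A_1A_3² = 82 ≥ 37 + 13 = 50, the angle opposite A_1A_3 is not acute, so the smallest enclosing circle has A_1A_3 as diameter.
Centre = midpoint of A_1A_3 = (4.5, -0.5), r² = 82/4 = 20.5.
r = √(20.5) ≈ 4.528.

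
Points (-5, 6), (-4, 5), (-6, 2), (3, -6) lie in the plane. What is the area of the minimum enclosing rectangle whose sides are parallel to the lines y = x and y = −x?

50

In coordinates u = x + y, v = x − y the rectangle is axis-aligned; the map (x,y)→(u,v) scales areas by 2.
u-values: 1, 1, -4, -3; range = 1 − (-4) = 5.
v-values: -11, -9, -8, 9; range = 9 − (-11) = 20.
Area = (5 × 20) / 2 = 50.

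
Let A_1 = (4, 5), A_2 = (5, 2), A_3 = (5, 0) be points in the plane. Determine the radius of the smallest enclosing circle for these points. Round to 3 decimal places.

2.550

Side lengths²: A_1A_2² = 10, A_1A_3² = 26, A_2A_3² = 4.
Since A_1A_3² = 26 ≥ 10 + 4 = 14, the angle opposite A_1A_3 is not acute, so the smallest enclosing circle has A_1A_3 as diameter.
Centre = midpoint of A_1A_3 = (4.5, 2.5), r² = 26/4 = 6.5.
r = √(6.5) ≈ 2.550.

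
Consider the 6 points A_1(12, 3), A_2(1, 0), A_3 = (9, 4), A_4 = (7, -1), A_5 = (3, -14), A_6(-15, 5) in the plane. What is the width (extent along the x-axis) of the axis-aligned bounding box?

max x = 12, min x = -15, so width = 27.

27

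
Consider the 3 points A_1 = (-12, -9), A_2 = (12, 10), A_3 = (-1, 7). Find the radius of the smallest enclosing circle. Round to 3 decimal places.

15.305

Side lengths²: A_1A_2² = 937, A_1A_3² = 377, A_2A_3² = 178.
Since A_1A_2² = 937 ≥ 377 + 178 = 555, the angle opposite A_1A_2 is not acute, so the smallest enclosing circle has A_1A_2 as diameter.
Centre = midpoint of A_1A_2 = (0, 0.5), r² = 937/4 = 234.25.
r = √(234.25) ≈ 15.305.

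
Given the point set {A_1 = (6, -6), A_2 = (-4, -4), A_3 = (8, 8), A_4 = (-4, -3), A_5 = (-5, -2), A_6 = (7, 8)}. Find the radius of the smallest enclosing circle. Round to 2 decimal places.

The minimum enclosing circle is determined by three boundary points: A_1, A_2, A_3.
Their circumcentre is (7/3, 5/3) with r² = 650/9.
The farthest remaining point A_5 is at distance² 605/9 ≤ 650/9.
r = √(650/9) ≈ 8.50.

8.50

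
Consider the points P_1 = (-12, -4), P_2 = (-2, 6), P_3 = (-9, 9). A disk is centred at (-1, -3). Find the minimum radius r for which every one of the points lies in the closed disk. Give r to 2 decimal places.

14.42

The required radius is the distance from (-1, -3) to the farthest point.
Squared distances: 122, 82, 208.
Maximum is 208, attained at P_3.
r = √208 ≈ 14.42.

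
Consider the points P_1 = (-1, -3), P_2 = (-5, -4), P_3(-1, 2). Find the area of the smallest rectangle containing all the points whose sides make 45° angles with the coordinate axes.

In coordinates u = x + y, v = x − y the rectangle is axis-aligned; the map (x,y)→(u,v) scales areas by 2.
u-values: -4, -9, 1; range = 1 − (-9) = 10.
v-values: 2, -1, -3; range = 2 − (-3) = 5.
Area = (10 × 5) / 2 = 25.

25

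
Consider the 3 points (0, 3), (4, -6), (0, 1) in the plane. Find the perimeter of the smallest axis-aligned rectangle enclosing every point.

26

Width = max x − min x = 4 − 0 = 4.
Height = max y − min y = 3 − (-6) = 9.
Perimeter = 2(4 + 9) = 26.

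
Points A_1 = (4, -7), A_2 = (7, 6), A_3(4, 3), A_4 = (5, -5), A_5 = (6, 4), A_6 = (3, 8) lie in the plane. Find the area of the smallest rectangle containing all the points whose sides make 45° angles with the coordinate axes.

128

In coordinates u = x + y, v = x − y the rectangle is axis-aligned; the map (x,y)→(u,v) scales areas by 2.
u-values: -3, 13, 7, 0, 10, 11; range = 13 − (-3) = 16.
v-values: 11, 1, 1, 10, 2, -5; range = 11 − (-5) = 16.
Area = (16 × 16) / 2 = 128.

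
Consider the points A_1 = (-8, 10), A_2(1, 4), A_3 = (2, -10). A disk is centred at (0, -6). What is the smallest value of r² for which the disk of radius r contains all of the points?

320

The required radius is the distance from (0, -6) to the farthest point.
Squared distances: 320, 101, 20.
Maximum is 320, attained at A_1.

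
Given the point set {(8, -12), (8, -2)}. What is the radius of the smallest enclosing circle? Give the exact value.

The smallest circle enclosing two points has them as diameter endpoints.
Centre = midpoint = (8, -7); r² = |(8, -12)−(8, -2)|²/4 = 100/4 = 25.
r = √25 = 5.

5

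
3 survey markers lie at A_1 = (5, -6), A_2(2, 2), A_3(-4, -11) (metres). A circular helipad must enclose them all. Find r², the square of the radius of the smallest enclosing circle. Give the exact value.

51.25

Side lengths²: A_1A_2² = 73, A_1A_3² = 106, A_2A_3² = 205.
Since A_2A_3² = 205 ≥ 106 + 73 = 179, the angle opposite A_2A_3 is not acute, so the smallest enclosing circle has A_2A_3 as diameter.
Centre = midpoint of A_2A_3 = (-1, -4.5), r² = 205/4 = 51.25.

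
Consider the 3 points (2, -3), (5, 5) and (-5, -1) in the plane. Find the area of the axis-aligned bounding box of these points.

x ranges over [-5, 5], width 10.
y ranges over [-3, 5], height 8.
Area = 10 × 8 = 80.

80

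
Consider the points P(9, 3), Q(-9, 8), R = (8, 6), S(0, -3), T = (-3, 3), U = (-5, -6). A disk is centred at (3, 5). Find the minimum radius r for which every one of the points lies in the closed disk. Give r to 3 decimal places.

The required radius is the distance from (3, 5) to the farthest point.
Squared distances: 40, 153, 26, 73, 40, 185.
Maximum is 185, attained at U.
r = √185 ≈ 13.601.

13.601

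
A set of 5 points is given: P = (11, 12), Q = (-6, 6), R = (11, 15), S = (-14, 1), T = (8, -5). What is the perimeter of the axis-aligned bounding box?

90

Width = max x − min x = 11 − (-14) = 25.
Height = max y − min y = 15 − (-5) = 20.
Perimeter = 2(25 + 20) = 90.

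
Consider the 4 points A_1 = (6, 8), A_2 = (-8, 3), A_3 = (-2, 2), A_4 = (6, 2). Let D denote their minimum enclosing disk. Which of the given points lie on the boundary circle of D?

By Welzl's lemma the MEC is supported by two points (diametrically opposite) or three points (on a circumcircle).
The minimum enclosing circle is determined by three boundary points: A_1, A_2, A_4.
Their circumcentre is (-23/28, 5) with r² = 43537/784.
The farthest remaining point A_3 is at distance² 8145/784 ≤ 43537/784.
The points at distance exactly r from the centre are A_1, A_2, A_4 — 3 points.

A_1, A_2, A_4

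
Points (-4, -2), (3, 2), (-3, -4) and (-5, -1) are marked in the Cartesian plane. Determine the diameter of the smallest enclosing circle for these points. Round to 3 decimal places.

8.713

The minimum enclosing circle of a finite set is fixed by two of the points (as a diameter) or three (as a circumcircle).
The minimum enclosing circle is determined by three boundary points: (3, 2), (-3, -4), (-5, -1).
Their circumcentre is (-0.7, -0.3) with r² = 18.98.
The farthest remaining point (-4, -2) is at distance² 13.78 ≤ 18.98.
Diameter = 2r = 2√(18.98) ≈ 8.713.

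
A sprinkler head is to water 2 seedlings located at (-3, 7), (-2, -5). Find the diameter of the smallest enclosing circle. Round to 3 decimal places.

12.042

The smallest circle enclosing two points has them as diameter endpoints.
Centre = midpoint = (-2.5, 1); r² = |(-3, 7)−(-2, -5)|²/4 = 145/4 = 36.25.
Diameter = 2r = 2√(36.25) ≈ 12.042.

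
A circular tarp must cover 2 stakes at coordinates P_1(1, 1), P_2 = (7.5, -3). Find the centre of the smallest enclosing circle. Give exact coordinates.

(4.25, -1)

The smallest circle enclosing two points has them as diameter endpoints.
Centre = midpoint = (4.25, -1); r² = |P_1P_2|²/4 = 58.25/4 = 14.5625.
Centre = (4.25, -1).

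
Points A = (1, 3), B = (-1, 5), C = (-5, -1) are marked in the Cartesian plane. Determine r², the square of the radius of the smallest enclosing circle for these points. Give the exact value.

13.52

Side lengths²: AB² = 8, AC² = 52, BC² = 52.
Since BC² = 52 < 52 + 8 = 60, the triangle is acute, so the smallest enclosing circle is the circumcircle.
Circumcentre = (-2.4, 1.6), r² = 13.52.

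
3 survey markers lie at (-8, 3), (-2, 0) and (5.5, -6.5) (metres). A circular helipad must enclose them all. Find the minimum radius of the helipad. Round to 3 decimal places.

8.254

Call the three points A, B, C in the order given.
Side lengths²: AB² = 45, AC² = 272.5, BC² = 98.5.
Since AC² = 272.5 ≥ 98.5 + 45 = 143.5, the angle opposite AC is not acute, so the smallest enclosing circle has AC as diameter.
Centre = midpoint of AC = (-1.25, -1.75), r² = 272.5/4 = 68.125.
r = √(68.125) ≈ 8.254.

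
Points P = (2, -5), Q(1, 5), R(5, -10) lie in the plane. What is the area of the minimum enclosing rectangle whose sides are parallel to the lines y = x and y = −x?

104.5

In coordinates u = x + y, v = x − y the rectangle is axis-aligned; the map (x,y)→(u,v) scales areas by 2.
u-values: -3, 6, -5; range = 6 − (-5) = 11.
v-values: 7, -4, 15; range = 15 − (-4) = 19.
Area = (11 × 19) / 2 = 104.5.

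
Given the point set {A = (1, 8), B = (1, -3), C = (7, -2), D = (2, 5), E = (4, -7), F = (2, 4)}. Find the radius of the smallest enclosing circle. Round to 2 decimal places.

7.65

The minimum enclosing circle of a finite set is fixed by two of the points (as a diameter) or three (as a circumcircle).
The farthest pair is A–E with squared distance 234. The circle on this segment as diameter has centre (2.5, 0.5) and r² = 234/4 = 58.5.
Check B: distance² to centre = 14.5 ≤ 58.5, so it lies inside.
All remaining points lie in this disk, and no smaller disk contains both endpoints, so this is the minimum enclosing circle.
r = √(58.5) ≈ 7.65.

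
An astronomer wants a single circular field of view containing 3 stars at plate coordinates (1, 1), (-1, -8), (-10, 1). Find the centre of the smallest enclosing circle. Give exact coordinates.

Call the three points A, B, C in the order given.
Side lengths²: AB² = 85, AC² = 121, BC² = 162.
Since BC² = 162 < 121 + 85 = 206, the triangle is acute, so the smallest enclosing circle is the circumcircle.
Circumcentre = (-4.5, -2.5), r² = 42.5.
Centre = (-4.5, -2.5).

(-4.5, -2.5)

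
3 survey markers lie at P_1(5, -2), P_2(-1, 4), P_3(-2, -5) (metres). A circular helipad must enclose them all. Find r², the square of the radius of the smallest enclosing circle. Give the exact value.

23.78

Side lengths²: P_1P_2² = 72, P_1P_3² = 58, P_2P_3² = 82.
Since P_2P_3² = 82 < 72 + 58 = 130, the triangle is acute, so the smallest enclosing circle is the circumcircle.
Circumcentre = (0.3, -0.7), r² = 23.78.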